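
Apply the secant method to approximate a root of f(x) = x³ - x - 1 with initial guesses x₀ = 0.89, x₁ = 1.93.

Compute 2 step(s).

f(x) = x³ - x - 1
x₀ = 0.89, x₁ = 1.93

Secant formula: x_{n+1} = x_n - f(x_n)(x_n - x_{n-1})/(f(x_n) - f(x_{n-1}))

Iteration 1:
  f(0.890000) = -1.185031
  f(1.930000) = 4.259057
  x_2 = 1.930000 - 4.259057×(1.930000 - 0.890000)/(4.259057 - (-1.185031))
       = 1.116380
Iteration 2:
  f(1.930000) = 4.259057
  f(1.116380) = -0.725031
  x_3 = 1.116380 - (-0.725031)×(1.116380 - 1.930000)/(-0.725031 - 4.259057)
       = 1.234737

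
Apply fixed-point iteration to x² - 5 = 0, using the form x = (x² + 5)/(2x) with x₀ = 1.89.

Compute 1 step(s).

Equation: x² - 5 = 0
Fixed-point form: x = (x² + 5)/(2x)
x₀ = 1.89

x_1 = g(1.890000) = 2.267751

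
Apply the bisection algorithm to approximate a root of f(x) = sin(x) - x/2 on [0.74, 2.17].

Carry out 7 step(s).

f(x) = sin(x) - x/2
Initial interval: [0.74, 2.17]

Iteration 1:
  c_1 = (0.740000 + 2.170000)/2 = 1.455000
  f(c_1) = f(1.455000) = 0.265803
  f(a) × f(c) ≥ 0, new interval: [1.455000, 2.170000]
Iteration 2:
  c_2 = (1.455000 + 2.170000)/2 = 1.812500
  f(c_2) = f(1.812500) = 0.064682
  f(a) × f(c) ≥ 0, new interval: [1.812500, 2.170000]
Iteration 3:
  c_3 = (1.812500 + 2.170000)/2 = 1.991250
  f(c_3) = f(1.991250) = -0.082721
  f(a) × f(c) < 0, new interval: [1.812500, 1.991250]
Iteration 4:
  c_4 = (1.812500 + 1.991250)/2 = 1.901875
  f(c_4) = f(1.901875) = -0.005245
  f(a) × f(c) < 0, new interval: [1.812500, 1.901875]
Iteration 5:
  c_5 = (1.812500 + 1.901875)/2 = 1.857187
  f(c_5) = f(1.857187) = 0.030676
  f(a) × f(c) ≥ 0, new interval: [1.857187, 1.901875]
Iteration 6:
  c_6 = (1.857187 + 1.901875)/2 = 1.879531
  f(c_6) = f(1.879531) = 0.012953
  f(a) × f(c) ≥ 0, new interval: [1.879531, 1.901875]
Iteration 7:
  c_7 = (1.879531 + 1.901875)/2 = 1.890703
  f(c_7) = f(1.890703) = 0.003913
  f(a) × f(c) ≥ 0, new interval: [1.890703, 1.901875]

After 7 iteration(s), the approximation is c_7 = 1.890703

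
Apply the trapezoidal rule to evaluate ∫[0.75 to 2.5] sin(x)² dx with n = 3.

f(x) = sin(x)²
a = 0.75, b = 2.5, n = 3
h = (b - a)/n = 0.583333

Trapezoidal rule: (h/2)[f(x₀) + 2f(x₁) + 2f(x₂) + ... + f(xₙ)]

x_0 = 0.7500, f(x_0) = 0.464631, coefficient = 1
x_1 = 1.3333, f(x_1) = 0.944663, coefficient = 2
x_2 = 1.9167, f(x_2) = 0.885068, coefficient = 2
x_3 = 2.5000, f(x_3) = 0.358169, coefficient = 1

I ≈ (0.583333/2) × 4.482264 = 1.307327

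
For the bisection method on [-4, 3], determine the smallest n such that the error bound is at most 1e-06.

We need (b-a)/2^n ≤ 1e-06
(3 - (-4))/2^n ≤ 1e-06
7/2^n ≤ 1e-06
2^n ≥ 7000000
n ≥ log₂(7000000) = 22.74
n ≥ 23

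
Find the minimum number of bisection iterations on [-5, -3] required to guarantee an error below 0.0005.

We need (b-a)/2^n ≤ 0.0005
(-3 - (-5))/2^n ≤ 0.0005
2/2^n ≤ 0.0005
2^n ≥ 4000
n ≥ log₂(4000) = 11.97
n ≥ 12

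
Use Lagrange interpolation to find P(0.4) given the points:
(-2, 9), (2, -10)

Lagrange interpolation formula:
P(x) = Σ yᵢ × Lᵢ(x)
where Lᵢ(x) = Π_{j≠i} (x - xⱼ)/(xᵢ - xⱼ)

L_0(0.4) = (0.4 - 2)/(-2 - 2) = 0.400000
L_1(0.4) = (0.4 - (-2))/(2 - (-2)) = 0.600000

P(0.4) = 9×L_0(0.4) + (-10)×L_1(0.4)
P(0.4) = -2.400000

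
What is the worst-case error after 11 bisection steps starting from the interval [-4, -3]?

Bisection error bound: |error| ≤ (b-a)/2^n
|error| ≤ (-3 - (-4))/2^11 = 1/2^11
|error| ≤ 0.0004882812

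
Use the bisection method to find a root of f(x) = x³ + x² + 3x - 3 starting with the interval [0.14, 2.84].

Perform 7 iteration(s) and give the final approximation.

f(x) = x³ + x² + 3x - 3
Initial interval: [0.14, 2.84]

Iteration 1:
  c_1 = (0.140000 + 2.840000)/2 = 1.490000
  f(c_1) = f(1.490000) = 6.998049
  f(a) × f(c) < 0, new interval: [0.140000, 1.490000]
Iteration 2:
  c_2 = (0.140000 + 1.490000)/2 = 0.815000
  f(c_2) = f(0.815000) = 0.650568
  f(a) × f(c) < 0, new interval: [0.140000, 0.815000]
Iteration 3:
  c_3 = (0.140000 + 0.815000)/2 = 0.477500
  f(c_3) = f(0.477500) = -1.230621
  f(a) × f(c) ≥ 0, new interval: [0.477500, 0.815000]
Iteration 4:
  c_4 = (0.477500 + 0.815000)/2 = 0.646250
  f(c_4) = f(0.646250) = -0.373712
  f(a) × f(c) ≥ 0, new interval: [0.646250, 0.815000]
Iteration 5:
  c_5 = (0.646250 + 0.815000)/2 = 0.730625
  f(c_5) = f(0.730625) = 0.115705
  f(a) × f(c) < 0, new interval: [0.646250, 0.730625]
Iteration 6:
  c_6 = (0.646250 + 0.730625)/2 = 0.688438
  f(c_6) = f(0.688438) = -0.134459
  f(a) × f(c) ≥ 0, new interval: [0.688438, 0.730625]
Iteration 7:
  c_7 = (0.688438 + 0.730625)/2 = 0.709531
  f(c_7) = f(0.709531) = -0.010769
  f(a) × f(c) ≥ 0, new interval: [0.709531, 0.730625]

After 7 iteration(s), the approximation is c_7 = 0.709531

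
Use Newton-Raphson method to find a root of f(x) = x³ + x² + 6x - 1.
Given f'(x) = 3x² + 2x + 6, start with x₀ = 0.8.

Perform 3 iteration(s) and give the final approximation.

f(x) = x³ + x² + 6x - 1
f'(x) = 3x² + 2x + 6
x₀ = 0.8

Newton-Raphson formula: x_{n+1} = x_n - f(x_n)/f'(x_n)

Iteration 1:
  f(0.800000) = 4.952000
  f'(0.800000) = 9.520000
  x_1 = 0.800000 - 4.952000/9.520000 = 0.279832
Iteration 2:
  f(0.279832) = 0.779210
  f'(0.279832) = 6.794582
  x_2 = 0.279832 - 0.779210/6.794582 = 0.165151
Iteration 3:
  f(0.165151) = 0.022684
  f'(0.165151) = 6.412126
  x_3 = 0.165151 - 0.022684/6.412126 = 0.161613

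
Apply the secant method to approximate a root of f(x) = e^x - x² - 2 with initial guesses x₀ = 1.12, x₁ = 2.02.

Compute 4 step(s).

f(x) = e^x - x² - 2
x₀ = 1.12, x₁ = 2.02

Secant formula: x_{n+1} = x_n - f(x_n)(x_n - x_{n-1})/(f(x_n) - f(x_{n-1}))

Iteration 1:
  f(1.120000) = -0.189546
  f(2.020000) = 1.457925
  x_2 = 2.020000 - 1.457925×(2.020000 - 1.120000)/(1.457925 - (-0.189546))
       = 1.223547
Iteration 2:
  f(2.020000) = 1.457925
  f(1.223547) = -0.097844
  x_3 = 1.223547 - (-0.097844)×(1.223547 - 2.020000)/(-0.097844 - 1.457925)
       = 1.273637
Iteration 3:
  f(1.223547) = -0.097844
  f(1.273637) = -0.048324
  x_4 = 1.273637 - (-0.048324)×(1.273637 - 1.223547)/(-0.048324 - (-0.097844))
       = 1.322518
Iteration 4:
  f(1.273637) = -0.048324
  f(1.322518) = 0.003805
  x_5 = 1.322518 - 0.003805×(1.322518 - 1.273637)/(0.003805 - (-0.048324))
       = 1.318950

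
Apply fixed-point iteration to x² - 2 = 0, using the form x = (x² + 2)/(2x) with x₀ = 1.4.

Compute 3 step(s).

Equation: x² - 2 = 0
Fixed-point form: x = (x² + 2)/(2x)
x₀ = 1.4

x_1 = g(1.400000) = 1.414286
x_2 = g(1.414286) = 1.414214
x_3 = g(1.414214) = 1.414214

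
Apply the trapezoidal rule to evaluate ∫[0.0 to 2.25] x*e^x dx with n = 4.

f(x) = x*e^x
a = 0.0, b = 2.25, n = 4
h = (b - a)/n = 0.562500

Trapezoidal rule: (h/2)[f(x₀) + 2f(x₁) + 2f(x₂) + ... + f(xₙ)]

x_0 = 0.0000, f(x_0) = 0.000000, coefficient = 1
x_1 = 0.5625, f(x_1) = 0.987218, coefficient = 2
x_2 = 1.1250, f(x_2) = 3.465244, coefficient = 2
x_3 = 1.6875, f(x_3) = 9.122539, coefficient = 2
x_4 = 2.2500, f(x_4) = 21.347406, coefficient = 1

I ≈ (0.562500/2) × 48.497408 = 13.639896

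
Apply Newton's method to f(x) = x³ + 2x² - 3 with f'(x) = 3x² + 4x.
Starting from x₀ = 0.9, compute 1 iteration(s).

f(x) = x³ + 2x² - 3
f'(x) = 3x² + 4x
x₀ = 0.9

Newton-Raphson formula: x_{n+1} = x_n - f(x_n)/f'(x_n)

Iteration 1:
  f(0.900000) = -0.651000
  f'(0.900000) = 6.030000
  x_1 = 0.900000 - (-0.651000)/6.030000 = 1.007960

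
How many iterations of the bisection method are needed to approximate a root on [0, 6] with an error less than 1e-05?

We need (b-a)/2^n ≤ 1e-05
(6 - 0)/2^n ≤ 1e-05
6/2^n ≤ 1e-05
2^n ≥ 600000
n ≥ log₂(600000) = 19.19
n ≥ 20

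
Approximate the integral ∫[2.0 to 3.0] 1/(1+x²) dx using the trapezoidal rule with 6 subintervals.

f(x) = 1/(1+x²)
a = 2.0, b = 3.0, n = 6
h = (b - a)/n = 0.166667

Trapezoidal rule: (h/2)[f(x₀) + 2f(x₁) + 2f(x₂) + ... + f(xₙ)]

x_0 = 2.0000, f(x_0) = 0.200000, coefficient = 1
x_1 = 2.1667, f(x_1) = 0.175610, coefficient = 2
x_2 = 2.3333, f(x_2) = 0.155172, coefficient = 2
x_3 = 2.5000, f(x_3) = 0.137931, coefficient = 2
x_4 = 2.6667, f(x_4) = 0.123288, coefficient = 2
x_5 = 2.8333, f(x_5) = 0.110769, coefficient = 2
x_6 = 3.0000, f(x_6) = 0.100000, coefficient = 1

I ≈ (0.166667/2) × 1.705540 = 0.142128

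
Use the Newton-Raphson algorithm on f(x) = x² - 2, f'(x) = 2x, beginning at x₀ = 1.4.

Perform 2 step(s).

f(x) = x² - 2
f'(x) = 2x
x₀ = 1.4

Newton-Raphson formula: x_{n+1} = x_n - f(x_n)/f'(x_n)

Iteration 1:
  f(1.400000) = -0.040000
  f'(1.400000) = 2.800000
  x_1 = 1.400000 - (-0.040000)/2.800000 = 1.414286
Iteration 2:
  f(1.414286) = 0.000204
  f'(1.414286) = 2.828571
  x_2 = 1.414286 - 0.000204/2.828571 = 1.414214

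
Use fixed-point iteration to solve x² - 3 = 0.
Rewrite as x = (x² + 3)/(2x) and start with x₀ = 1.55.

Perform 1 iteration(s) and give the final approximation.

Equation: x² - 3 = 0
Fixed-point form: x = (x² + 3)/(2x)
x₀ = 1.55

x_1 = g(1.550000) = 1.742742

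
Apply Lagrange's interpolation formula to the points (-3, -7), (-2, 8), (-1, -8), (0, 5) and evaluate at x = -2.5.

Lagrange interpolation formula:
P(x) = Σ yᵢ × Lᵢ(x)
where Lᵢ(x) = Π_{j≠i} (x - xⱼ)/(xᵢ - xⱼ)

L_0(-2.5) = (-2.5 - (-2))/(-3 - (-2)) × (-2.5 - (-1))/(-3 - (-1)) × (-2.5 - 0)/(-3 - 0) = 0.312500
L_1(-2.5) = (-2.5 - (-3))/(-2 - (-3)) × (-2.5 - (-1))/(-2 - (-1)) × (-2.5 - 0)/(-2 - 0) = 0.937500
L_2(-2.5) = (-2.5 - (-3))/(-1 - (-3)) × (-2.5 - (-2))/(-1 - (-2)) × (-2.5 - 0)/(-1 - 0) = -0.312500
L_3(-2.5) = (-2.5 - (-3))/(0 - (-3)) × (-2.5 - (-2))/(0 - (-2)) × (-2.5 - (-1))/(0 - (-1)) = 0.062500

P(-2.5) = (-7)×L_0(-2.5) + 8×L_1(-2.5) + (-8)×L_2(-2.5) + 5×L_3(-2.5)
P(-2.5) = 8.125000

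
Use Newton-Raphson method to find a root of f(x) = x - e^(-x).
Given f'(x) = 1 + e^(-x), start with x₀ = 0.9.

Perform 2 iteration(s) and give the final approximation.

f(x) = x - e^(-x)
f'(x) = 1 + e^(-x)
x₀ = 0.9

Newton-Raphson formula: x_{n+1} = x_n - f(x_n)/f'(x_n)

Iteration 1:
  f(0.900000) = 0.493430
  f'(0.900000) = 1.406570
  x_1 = 0.900000 - 0.493430/1.406570 = 0.549196
Iteration 2:
  f(0.549196) = -0.028218
  f'(0.549196) = 1.577414
  x_2 = 0.549196 - (-0.028218)/1.577414 = 0.567085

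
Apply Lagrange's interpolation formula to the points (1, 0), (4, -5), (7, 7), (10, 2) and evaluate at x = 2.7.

Lagrange interpolation formula:
P(x) = Σ yᵢ × Lᵢ(x)
where Lᵢ(x) = Π_{j≠i} (x - xⱼ)/(xᵢ - xⱼ)

L_0(2.7) = (2.7 - 4)/(1 - 4) × (2.7 - 7)/(1 - 7) × (2.7 - 10)/(1 - 10) = 0.251895
L_1(2.7) = (2.7 - 1)/(4 - 1) × (2.7 - 7)/(4 - 7) × (2.7 - 10)/(4 - 10) = 0.988204
L_2(2.7) = (2.7 - 1)/(7 - 1) × (2.7 - 4)/(7 - 4) × (2.7 - 10)/(7 - 10) = -0.298759
L_3(2.7) = (2.7 - 1)/(10 - 1) × (2.7 - 4)/(10 - 4) × (2.7 - 7)/(10 - 7) = 0.058660

P(2.7) = 0×L_0(2.7) + (-5)×L_1(2.7) + 7×L_2(2.7) + 2×L_3(2.7)
P(2.7) = -6.915012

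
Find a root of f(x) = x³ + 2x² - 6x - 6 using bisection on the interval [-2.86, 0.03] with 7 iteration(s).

f(x) = x³ + 2x² - 6x - 6
Initial interval: [-2.86, 0.03]

Iteration 1:
  c_1 = (-2.860000 + 0.030000)/2 = -1.415000
  f(c_1) = f(-1.415000) = 3.661302
  f(a) × f(c) ≥ 0, new interval: [-1.415000, 0.030000]
Iteration 2:
  c_2 = (-1.415000 + 0.030000)/2 = -0.692500
  f(c_2) = f(-0.692500) = -1.217980
  f(a) × f(c) < 0, new interval: [-1.415000, -0.692500]
Iteration 3:
  c_3 = (-1.415000 + (-0.692500))/2 = -1.053750
  f(c_3) = f(-1.053750) = 1.373206
  f(a) × f(c) ≥ 0, new interval: [-1.053750, -0.692500]
Iteration 4:
  c_4 = (-1.053750 + (-0.692500))/2 = -0.873125
  f(c_4) = f(-0.873125) = 0.097820
  f(a) × f(c) ≥ 0, new interval: [-0.873125, -0.692500]
Iteration 5:
  c_5 = (-0.873125 + (-0.692500))/2 = -0.782812
  f(c_5) = f(-0.782812) = -0.557238
  f(a) × f(c) < 0, new interval: [-0.873125, -0.782812]
Iteration 6:
  c_6 = (-0.873125 + (-0.782812))/2 = -0.827969
  f(c_6) = f(-0.827969) = -0.228722
  f(a) × f(c) < 0, new interval: [-0.873125, -0.827969]
Iteration 7:
  c_7 = (-0.873125 + (-0.827969))/2 = -0.850547
  f(c_7) = f(-0.850547) = -0.065170
  f(a) × f(c) < 0, new interval: [-0.873125, -0.850547]

After 7 iteration(s), the approximation is c_7 = -0.850547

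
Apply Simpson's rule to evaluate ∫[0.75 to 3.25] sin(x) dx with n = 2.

f(x) = sin(x)
a = 0.75, b = 3.25, n = 2
h = (b - a)/n = 1.250000

Simpson's rule: (h/3)[f(x₀) + 4f(x₁) + 2f(x₂) + ... + f(xₙ)]

x_0 = 0.7500, f(x_0) = 0.681639, coefficient = 1
x_1 = 2.0000, f(x_1) = 0.909297, coefficient = 4
x_2 = 3.2500, f(x_2) = -0.108195, coefficient = 1

I ≈ (1.250000/3) × 4.210633 = 1.754431
Exact value: 1.725819
Error: 0.028612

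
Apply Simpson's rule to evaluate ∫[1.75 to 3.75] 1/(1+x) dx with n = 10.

f(x) = 1/(1+x)
a = 1.75, b = 3.75, n = 10
h = (b - a)/n = 0.200000

Simpson's rule: (h/3)[f(x₀) + 4f(x₁) + 2f(x₂) + ... + f(xₙ)]

x_0 = 1.7500, f(x_0) = 0.363636, coefficient = 1
x_1 = 1.9500, f(x_1) = 0.338983, coefficient = 4
x_2 = 2.1500, f(x_2) = 0.317460, coefficient = 2
x_3 = 2.3500, f(x_3) = 0.298507, coefficient = 4
x_4 = 2.5500, f(x_4) = 0.281690, coefficient = 2
x_5 = 2.7500, f(x_5) = 0.266667, coefficient = 4
x_6 = 2.9500, f(x_6) = 0.253165, coefficient = 2
x_7 = 3.1500, f(x_7) = 0.240964, coefficient = 4
x_8 = 3.3500, f(x_8) = 0.229885, coefficient = 2
x_9 = 3.5500, f(x_9) = 0.219780, coefficient = 4
x_10 = 3.7500, f(x_10) = 0.210526, coefficient = 1

I ≈ (0.200000/3) × 8.198168 = 0.546545
Exact value: 0.546544
Error: 0.000001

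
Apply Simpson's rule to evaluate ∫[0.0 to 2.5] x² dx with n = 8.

f(x) = x²
a = 0.0, b = 2.5, n = 8
h = (b - a)/n = 0.312500

Simpson's rule: (h/3)[f(x₀) + 4f(x₁) + 2f(x₂) + ... + f(xₙ)]

x_0 = 0.0000, f(x_0) = 0.000000, coefficient = 1
x_1 = 0.3125, f(x_1) = 0.097656, coefficient = 4
x_2 = 0.6250, f(x_2) = 0.390625, coefficient = 2
x_3 = 0.9375, f(x_3) = 0.878906, coefficient = 4
x_4 = 1.2500, f(x_4) = 1.562500, coefficient = 2
x_5 = 1.5625, f(x_5) = 2.441406, coefficient = 4
x_6 = 1.8750, f(x_6) = 3.515625, coefficient = 2
x_7 = 2.1875, f(x_7) = 4.785156, coefficient = 4
x_8 = 2.5000, f(x_8) = 6.250000, coefficient = 1

I ≈ (0.312500/3) × 50.000000 = 5.208333
Exact value: 5.208333
Error: 0.000000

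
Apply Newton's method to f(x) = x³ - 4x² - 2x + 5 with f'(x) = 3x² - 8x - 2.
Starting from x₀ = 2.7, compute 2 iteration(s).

f(x) = x³ - 4x² - 2x + 5
f'(x) = 3x² - 8x - 2
x₀ = 2.7

Newton-Raphson formula: x_{n+1} = x_n - f(x_n)/f'(x_n)

Iteration 1:
  f(2.700000) = -9.877000
  f'(2.700000) = -1.730000
  x_1 = 2.700000 - (-9.877000)/(-1.730000) = -3.009249
Iteration 2:
  f(-3.009249) = -52.454292
  f'(-3.009249) = 49.240719
  x_2 = -3.009249 - (-52.454292)/49.240719 = -1.943986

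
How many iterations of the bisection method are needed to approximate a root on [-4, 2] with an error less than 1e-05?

We need (b-a)/2^n ≤ 1e-05
(2 - (-4))/2^n ≤ 1e-05
6/2^n ≤ 1e-05
2^n ≥ 600000
n ≥ log₂(600000) = 19.19
n ≥ 20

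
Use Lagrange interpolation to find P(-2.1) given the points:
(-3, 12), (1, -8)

Lagrange interpolation formula:
P(x) = Σ yᵢ × Lᵢ(x)
where Lᵢ(x) = Π_{j≠i} (x - xⱼ)/(xᵢ - xⱼ)

L_0(-2.1) = (-2.1 - 1)/(-3 - 1) = 0.775000
L_1(-2.1) = (-2.1 - (-3))/(1 - (-3)) = 0.225000

P(-2.1) = 12×L_0(-2.1) + (-8)×L_1(-2.1)
P(-2.1) = 7.500000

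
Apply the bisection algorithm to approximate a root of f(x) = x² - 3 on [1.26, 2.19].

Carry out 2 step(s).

f(x) = x² - 3
Initial interval: [1.26, 2.19]

Iteration 1:
  c_1 = (1.260000 + 2.190000)/2 = 1.725000
  f(c_1) = f(1.725000) = -0.024375
  f(a) × f(c) ≥ 0, new interval: [1.725000, 2.190000]
Iteration 2:
  c_2 = (1.725000 + 2.190000)/2 = 1.957500
  f(c_2) = f(1.957500) = 0.831806
  f(a) × f(c) < 0, new interval: [1.725000, 1.957500]

After 2 iteration(s), the approximation is c_2 = 1.957500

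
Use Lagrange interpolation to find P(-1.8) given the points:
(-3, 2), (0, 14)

Lagrange interpolation formula:
P(x) = Σ yᵢ × Lᵢ(x)
where Lᵢ(x) = Π_{j≠i} (x - xⱼ)/(xᵢ - xⱼ)

L_0(-1.8) = (-1.8 - 0)/(-3 - 0) = 0.600000
L_1(-1.8) = (-1.8 - (-3))/(0 - (-3)) = 0.400000

P(-1.8) = 2×L_0(-1.8) + 14×L_1(-1.8)
P(-1.8) = 6.800000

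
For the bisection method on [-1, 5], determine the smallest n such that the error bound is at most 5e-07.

We need (b-a)/2^n ≤ 5e-07
(5 - (-1))/2^n ≤ 5e-07
6/2^n ≤ 5e-07
2^n ≥ 12000000
n ≥ log₂(12000000) = 23.52
n ≥ 24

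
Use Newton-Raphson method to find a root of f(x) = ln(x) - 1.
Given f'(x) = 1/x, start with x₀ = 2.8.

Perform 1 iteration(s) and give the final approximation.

f(x) = ln(x) - 1
f'(x) = 1/x
x₀ = 2.8

Newton-Raphson formula: x_{n+1} = x_n - f(x_n)/f'(x_n)

Iteration 1:
  f(2.800000) = 0.029619
  f'(2.800000) = 0.357143
  x_1 = 2.800000 - 0.029619/0.357143 = 2.717066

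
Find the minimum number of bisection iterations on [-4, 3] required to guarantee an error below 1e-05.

We need (b-a)/2^n ≤ 1e-05
(3 - (-4))/2^n ≤ 1e-05
7/2^n ≤ 1e-05
2^n ≥ 700000
n ≥ log₂(700000) = 19.42
n ≥ 20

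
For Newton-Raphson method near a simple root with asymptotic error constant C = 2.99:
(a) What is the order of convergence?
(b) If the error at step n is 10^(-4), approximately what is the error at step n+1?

(a) Newton-Raphson has quadratic (order 2) convergence near simple roots.
    This means |e_{n+1}| ≈ C|e_n|².

(b) With |e_n| = 10^(-4) and C = 2.99:
    |e_{n+1}| ≈ 2.99 × (10^(-4))² = 2.99 × 10^(-8)

(a) 2 (quadratic); (b) |e_{n+1}| ≈ 2.990e-08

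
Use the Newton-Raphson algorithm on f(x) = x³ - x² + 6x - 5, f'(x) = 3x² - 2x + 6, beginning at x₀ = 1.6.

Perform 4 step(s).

f(x) = x³ - x² + 6x - 5
f'(x) = 3x² - 2x + 6
x₀ = 1.6

Newton-Raphson formula: x_{n+1} = x_n - f(x_n)/f'(x_n)

Iteration 1:
  f(1.600000) = 6.136000
  f'(1.600000) = 10.480000
  x_1 = 1.600000 - 6.136000/10.480000 = 1.014504
Iteration 2:
  f(1.014504) = 1.101950
  f'(1.014504) = 7.058646
  x_2 = 1.014504 - 1.101950/7.058646 = 0.858390
Iteration 3:
  f(0.858390) = 0.045999
  f'(0.858390) = 6.493721
  x_3 = 0.858390 - 0.045999/6.493721 = 0.851307
Iteration 4:
  f(0.851307) = 0.000079
  f'(0.851307) = 6.471556
  x_4 = 0.851307 - 0.000079/6.471556 = 0.851295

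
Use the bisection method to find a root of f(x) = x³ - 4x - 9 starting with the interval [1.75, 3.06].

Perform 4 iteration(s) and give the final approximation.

f(x) = x³ - 4x - 9
Initial interval: [1.75, 3.06]

Iteration 1:
  c_1 = (1.750000 + 3.060000)/2 = 2.405000
  f(c_1) = f(2.405000) = -4.709420
  f(a) × f(c) ≥ 0, new interval: [2.405000, 3.060000]
Iteration 2:
  c_2 = (2.405000 + 3.060000)/2 = 2.732500
  f(c_2) = f(2.732500) = 0.472365
  f(a) × f(c) < 0, new interval: [2.405000, 2.732500]
Iteration 3:
  c_3 = (2.405000 + 2.732500)/2 = 2.568750
  f(c_3) = f(2.568750) = -2.325163
  f(a) × f(c) ≥ 0, new interval: [2.568750, 2.732500]
Iteration 4:
  c_4 = (2.568750 + 2.732500)/2 = 2.650625
  f(c_4) = f(2.650625) = -0.979705
  f(a) × f(c) ≥ 0, new interval: [2.650625, 2.732500]

After 4 iteration(s), the approximation is c_4 = 2.650625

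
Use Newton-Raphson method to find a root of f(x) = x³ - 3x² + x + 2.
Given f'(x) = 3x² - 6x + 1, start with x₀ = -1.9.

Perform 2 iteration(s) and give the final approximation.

f(x) = x³ - 3x² + x + 2
f'(x) = 3x² - 6x + 1
x₀ = -1.9

Newton-Raphson formula: x_{n+1} = x_n - f(x_n)/f'(x_n)

Iteration 1:
  f(-1.900000) = -17.589000
  f'(-1.900000) = 23.230000
  x_1 = -1.900000 - (-17.589000)/23.230000 = -1.142833
Iteration 2:
  f(-1.142833) = -4.553646
  f'(-1.142833) = 11.775194
  x_2 = -1.142833 - (-4.553646)/11.775194 = -0.756117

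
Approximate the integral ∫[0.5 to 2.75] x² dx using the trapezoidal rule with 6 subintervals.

f(x) = x²
a = 0.5, b = 2.75, n = 6
h = (b - a)/n = 0.375000

Trapezoidal rule: (h/2)[f(x₀) + 2f(x₁) + 2f(x₂) + ... + f(xₙ)]

x_0 = 0.5000, f(x_0) = 0.250000, coefficient = 1
x_1 = 0.8750, f(x_1) = 0.765625, coefficient = 2
x_2 = 1.2500, f(x_2) = 1.562500, coefficient = 2
x_3 = 1.6250, f(x_3) = 2.640625, coefficient = 2
x_4 = 2.0000, f(x_4) = 4.000000, coefficient = 2
x_5 = 2.3750, f(x_5) = 5.640625, coefficient = 2
x_6 = 2.7500, f(x_6) = 7.562500, coefficient = 1

I ≈ (0.375000/2) × 37.031250 = 6.943359
Exact value: 6.890625
Error: 0.052734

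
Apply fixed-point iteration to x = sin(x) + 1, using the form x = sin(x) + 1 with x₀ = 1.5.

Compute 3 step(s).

Equation: x = sin(x) + 1
Fixed-point form: x = sin(x) + 1
x₀ = 1.5

x_1 = g(1.500000) = 1.997495
x_2 = g(1.997495) = 1.910337
x_3 = g(1.910337) = 1.942908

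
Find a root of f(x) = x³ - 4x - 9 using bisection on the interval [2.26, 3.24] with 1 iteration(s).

f(x) = x³ - 4x - 9
Initial interval: [2.26, 3.24]

Iteration 1:
  c_1 = (2.260000 + 3.240000)/2 = 2.750000
  f(c_1) = f(2.750000) = 0.796875
  f(a) × f(c) < 0, new interval: [2.260000, 2.750000]

After 1 iteration(s), the approximation is c_1 = 2.750000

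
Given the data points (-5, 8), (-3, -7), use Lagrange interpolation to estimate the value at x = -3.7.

Lagrange interpolation formula:
P(x) = Σ yᵢ × Lᵢ(x)
where Lᵢ(x) = Π_{j≠i} (x - xⱼ)/(xᵢ - xⱼ)

L_0(-3.7) = (-3.7 - (-3))/(-5 - (-3)) = 0.350000
L_1(-3.7) = (-3.7 - (-5))/(-3 - (-5)) = 0.650000

P(-3.7) = 8×L_0(-3.7) + (-7)×L_1(-3.7)
P(-3.7) = -1.750000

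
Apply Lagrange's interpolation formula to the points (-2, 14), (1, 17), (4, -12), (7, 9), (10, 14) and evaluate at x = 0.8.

Lagrange interpolation formula:
P(x) = Σ yᵢ × Lᵢ(x)
where Lᵢ(x) = Π_{j≠i} (x - xⱼ)/(xᵢ - xⱼ)

L_0(0.8) = (0.8 - 1)/(-2 - 1) × (0.8 - 4)/(-2 - 4) × (0.8 - 7)/(-2 - 7) × (0.8 - 10)/(-2 - 10) = 0.018779
L_1(0.8) = (0.8 - (-2))/(1 - (-2)) × (0.8 - 4)/(1 - 4) × (0.8 - 7)/(1 - 7) × (0.8 - 10)/(1 - 10) = 1.051602
L_2(0.8) = (0.8 - (-2))/(4 - (-2)) × (0.8 - 1)/(4 - 1) × (0.8 - 7)/(4 - 7) × (0.8 - 10)/(4 - 10) = -0.098588
L_3(0.8) = (0.8 - (-2))/(7 - (-2)) × (0.8 - 1)/(7 - 1) × (0.8 - 4)/(7 - 4) × (0.8 - 10)/(7 - 10) = 0.033923
L_4(0.8) = (0.8 - (-2))/(10 - (-2)) × (0.8 - 1)/(10 - 1) × (0.8 - 4)/(10 - 4) × (0.8 - 7)/(10 - 7) = -0.005715

P(0.8) = 14×L_0(0.8) + 17×L_1(0.8) + (-12)×L_2(0.8) + 9×L_3(0.8) + 14×L_4(0.8)
P(0.8) = 19.548471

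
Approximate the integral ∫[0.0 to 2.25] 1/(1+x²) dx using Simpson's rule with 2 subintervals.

f(x) = 1/(1+x²)
a = 0.0, b = 2.25, n = 2
h = (b - a)/n = 1.125000

Simpson's rule: (h/3)[f(x₀) + 4f(x₁) + 2f(x₂) + ... + f(xₙ)]

x_0 = 0.0000, f(x_0) = 1.000000, coefficient = 1
x_1 = 1.1250, f(x_1) = 0.441379, coefficient = 4
x_2 = 2.2500, f(x_2) = 0.164948, coefficient = 1

I ≈ (1.125000/3) × 2.930466 = 1.098925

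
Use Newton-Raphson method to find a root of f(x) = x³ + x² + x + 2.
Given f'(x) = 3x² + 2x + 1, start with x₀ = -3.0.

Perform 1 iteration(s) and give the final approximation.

f(x) = x³ + x² + x + 2
f'(x) = 3x² + 2x + 1
x₀ = -3.0

Newton-Raphson formula: x_{n+1} = x_n - f(x_n)/f'(x_n)

Iteration 1:
  f(-3.000000) = -19.000000
  f'(-3.000000) = 22.000000
  x_1 = -3.000000 - (-19.000000)/22.000000 = -2.136364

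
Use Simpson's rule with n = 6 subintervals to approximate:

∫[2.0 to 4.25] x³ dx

f(x) = x³
a = 2.0, b = 4.25, n = 6
h = (b - a)/n = 0.375000

Simpson's rule: (h/3)[f(x₀) + 4f(x₁) + 2f(x₂) + ... + f(xₙ)]

x_0 = 2.0000, f(x_0) = 8.000000, coefficient = 1
x_1 = 2.3750, f(x_1) = 13.396484, coefficient = 4
x_2 = 2.7500, f(x_2) = 20.796875, coefficient = 2
x_3 = 3.1250, f(x_3) = 30.517578, coefficient = 4
x_4 = 3.5000, f(x_4) = 42.875000, coefficient = 2
x_5 = 3.8750, f(x_5) = 58.185547, coefficient = 4
x_6 = 4.2500, f(x_6) = 76.765625, coefficient = 1

I ≈ (0.375000/3) × 620.507812 = 77.563477
Exact value: 77.563477
Error: 0.000000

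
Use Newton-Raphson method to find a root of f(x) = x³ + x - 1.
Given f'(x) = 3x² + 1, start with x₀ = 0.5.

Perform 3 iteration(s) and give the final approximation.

f(x) = x³ + x - 1
f'(x) = 3x² + 1
x₀ = 0.5

Newton-Raphson formula: x_{n+1} = x_n - f(x_n)/f'(x_n)

Iteration 1:
  f(0.500000) = -0.375000
  f'(0.500000) = 1.750000
  x_1 = 0.500000 - (-0.375000)/1.750000 = 0.714286
Iteration 2:
  f(0.714286) = 0.078717
  f'(0.714286) = 2.530612
  x_2 = 0.714286 - 0.078717/2.530612 = 0.683180
Iteration 3:
  f(0.683180) = 0.002043
  f'(0.683180) = 2.400204
  x_3 = 0.683180 - 0.002043/2.400204 = 0.682328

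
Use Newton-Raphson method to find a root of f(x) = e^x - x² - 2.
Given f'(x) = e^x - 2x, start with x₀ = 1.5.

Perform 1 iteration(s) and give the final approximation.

f(x) = e^x - x² - 2
f'(x) = e^x - 2x
x₀ = 1.5

Newton-Raphson formula: x_{n+1} = x_n - f(x_n)/f'(x_n)

Iteration 1:
  f(1.500000) = 0.231689
  f'(1.500000) = 1.481689
  x_1 = 1.500000 - 0.231689/1.481689 = 1.343632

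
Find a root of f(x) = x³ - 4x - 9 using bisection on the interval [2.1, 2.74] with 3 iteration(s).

f(x) = x³ - 4x - 9
Initial interval: [2.1, 2.74]

Iteration 1:
  c_1 = (2.100000 + 2.740000)/2 = 2.420000
  f(c_1) = f(2.420000) = -4.507512
  f(a) × f(c) ≥ 0, new interval: [2.420000, 2.740000]
Iteration 2:
  c_2 = (2.420000 + 2.740000)/2 = 2.580000
  f(c_2) = f(2.580000) = -2.146488
  f(a) × f(c) ≥ 0, new interval: [2.580000, 2.740000]
Iteration 3:
  c_3 = (2.580000 + 2.740000)/2 = 2.660000
  f(c_3) = f(2.660000) = -0.818904
  f(a) × f(c) ≥ 0, new interval: [2.660000, 2.740000]

After 3 iteration(s), the approximation is c_3 = 2.660000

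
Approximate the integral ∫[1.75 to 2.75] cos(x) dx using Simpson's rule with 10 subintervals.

f(x) = cos(x)
a = 1.75, b = 2.75, n = 10
h = (b - a)/n = 0.100000

Simpson's rule: (h/3)[f(x₀) + 4f(x₁) + 2f(x₂) + ... + f(xₙ)]

x_0 = 1.7500, f(x_0) = -0.178246, coefficient = 1
x_1 = 1.8500, f(x_1) = -0.275590, coefficient = 4
x_2 = 1.9500, f(x_2) = -0.370181, coefficient = 2
x_3 = 2.0500, f(x_3) = -0.461073, coefficient = 4
x_4 = 2.1500, f(x_4) = -0.547358, coefficient = 2
x_5 = 2.2500, f(x_5) = -0.628174, coefficient = 4
x_6 = 2.3500, f(x_6) = -0.702713, coefficient = 2
x_7 = 2.4500, f(x_7) = -0.770231, coefficient = 4
x_8 = 2.5500, f(x_8) = -0.830054, coefficient = 2
x_9 = 2.6500, f(x_9) = -0.881582, coefficient = 4
x_10 = 2.7500, f(x_10) = -0.924302, coefficient = 1

I ≈ (0.100000/3) × -18.069759 = -0.602325
Exact value: -0.602325
Error: 0.000000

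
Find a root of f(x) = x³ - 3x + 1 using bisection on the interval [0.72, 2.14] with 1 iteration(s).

f(x) = x³ - 3x + 1
Initial interval: [0.72, 2.14]

Iteration 1:
  c_1 = (0.720000 + 2.140000)/2 = 1.430000
  f(c_1) = f(1.430000) = -0.365793
  f(a) × f(c) ≥ 0, new interval: [1.430000, 2.140000]

After 1 iteration(s), the approximation is c_1 = 1.430000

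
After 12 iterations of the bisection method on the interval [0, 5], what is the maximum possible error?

Bisection error bound: |error| ≤ (b-a)/2^n
|error| ≤ (5 - 0)/2^12 = 5/2^12
|error| ≤ 0.0012207031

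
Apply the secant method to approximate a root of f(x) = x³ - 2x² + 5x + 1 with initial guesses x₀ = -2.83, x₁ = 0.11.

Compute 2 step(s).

f(x) = x³ - 2x² + 5x + 1
x₀ = -2.83, x₁ = 0.11

Secant formula: x_{n+1} = x_n - f(x_n)(x_n - x_{n-1})/(f(x_n) - f(x_{n-1}))

Iteration 1:
  f(-2.830000) = -51.832987
  f(0.110000) = 1.527131
  x_2 = 0.110000 - 1.527131×(0.110000 - (-2.830000))/(1.527131 - (-51.832987))
       = 0.025859
Iteration 2:
  f(0.110000) = 1.527131
  f(0.025859) = 1.127976
  x_3 = 0.025859 - 1.127976×(0.025859 - 0.110000)/(1.127976 - 1.527131)
       = -0.211915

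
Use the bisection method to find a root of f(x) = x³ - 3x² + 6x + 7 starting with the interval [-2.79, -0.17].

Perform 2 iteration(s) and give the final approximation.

f(x) = x³ - 3x² + 6x + 7
Initial interval: [-2.79, -0.17]

Iteration 1:
  c_1 = (-2.790000 + (-0.170000))/2 = -1.480000
  f(c_1) = f(-1.480000) = -11.692992
  f(a) × f(c) ≥ 0, new interval: [-1.480000, -0.170000]
Iteration 2:
  c_2 = (-1.480000 + (-0.170000))/2 = -0.825000
  f(c_2) = f(-0.825000) = -0.553391
  f(a) × f(c) ≥ 0, new interval: [-0.825000, -0.170000]

After 2 iteration(s), the approximation is c_2 = -0.825000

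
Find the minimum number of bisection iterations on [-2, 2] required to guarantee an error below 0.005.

We need (b-a)/2^n ≤ 0.005
(2 - (-2))/2^n ≤ 0.005
4/2^n ≤ 0.005
2^n ≥ 800
n ≥ log₂(800) = 9.64
n ≥ 10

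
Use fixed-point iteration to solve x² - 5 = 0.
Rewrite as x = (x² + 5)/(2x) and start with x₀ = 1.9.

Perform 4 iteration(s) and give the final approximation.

Equation: x² - 5 = 0
Fixed-point form: x = (x² + 5)/(2x)
x₀ = 1.9

x_1 = g(1.900000) = 2.265789
x_2 = g(2.265789) = 2.236263
x_3 = g(2.236263) = 2.236068
x_4 = g(2.236068) = 2.236068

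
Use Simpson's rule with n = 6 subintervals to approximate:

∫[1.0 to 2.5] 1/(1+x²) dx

f(x) = 1/(1+x²)
a = 1.0, b = 2.5, n = 6
h = (b - a)/n = 0.250000

Simpson's rule: (h/3)[f(x₀) + 4f(x₁) + 2f(x₂) + ... + f(xₙ)]

x_0 = 1.0000, f(x_0) = 0.500000, coefficient = 1
x_1 = 1.2500, f(x_1) = 0.390244, coefficient = 4
x_2 = 1.5000, f(x_2) = 0.307692, coefficient = 2
x_3 = 1.7500, f(x_3) = 0.246154, coefficient = 4
x_4 = 2.0000, f(x_4) = 0.200000, coefficient = 2
x_5 = 2.2500, f(x_5) = 0.164948, coefficient = 4
x_6 = 2.5000, f(x_6) = 0.137931, coefficient = 1

I ≈ (0.250000/3) × 4.858700 = 0.404892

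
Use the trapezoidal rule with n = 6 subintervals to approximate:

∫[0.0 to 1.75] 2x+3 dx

f(x) = 2x+3
a = 0.0, b = 1.75, n = 6
h = (b - a)/n = 0.291667

Trapezoidal rule: (h/2)[f(x₀) + 2f(x₁) + 2f(x₂) + ... + f(xₙ)]

x_0 = 0.0000, f(x_0) = 3.000000, coefficient = 1
x_1 = 0.2917, f(x_1) = 3.583333, coefficient = 2
x_2 = 0.5833, f(x_2) = 4.166667, coefficient = 2
x_3 = 0.8750, f(x_3) = 4.750000, coefficient = 2
x_4 = 1.1667, f(x_4) = 5.333333, coefficient = 2
x_5 = 1.4583, f(x_5) = 5.916667, coefficient = 2
x_6 = 1.7500, f(x_6) = 6.500000, coefficient = 1

I ≈ (0.291667/2) × 57.000000 = 8.312500
Exact value: 8.312500
Error: 0.000000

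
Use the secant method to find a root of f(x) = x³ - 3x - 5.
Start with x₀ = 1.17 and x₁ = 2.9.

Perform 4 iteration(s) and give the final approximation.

f(x) = x³ - 3x - 5
x₀ = 1.17, x₁ = 2.9

Secant formula: x_{n+1} = x_n - f(x_n)(x_n - x_{n-1})/(f(x_n) - f(x_{n-1}))

Iteration 1:
  f(1.170000) = -6.908387
  f(2.900000) = 10.689000
  x_2 = 2.900000 - 10.689000×(2.900000 - 1.170000)/(10.689000 - (-6.908387))
       = 1.849164
Iteration 2:
  f(2.900000) = 10.689000
  f(1.849164) = -4.224448
  x_3 = 1.849164 - (-4.224448)×(1.849164 - 2.900000)/(-4.224448 - 10.689000)
       = 2.146828
Iteration 3:
  f(1.849164) = -4.224448
  f(2.146828) = -1.546029
  x_4 = 2.146828 - (-1.546029)×(2.146828 - 1.849164)/(-1.546029 - (-4.224448))
       = 2.318645
Iteration 4:
  f(2.146828) = -1.546029
  f(2.318645) = 0.509369
  x_5 = 2.318645 - 0.509369×(2.318645 - 2.146828)/(0.509369 - (-1.546029))
       = 2.276066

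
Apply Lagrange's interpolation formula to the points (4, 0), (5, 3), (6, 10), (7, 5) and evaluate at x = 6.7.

Lagrange interpolation formula:
P(x) = Σ yᵢ × Lᵢ(x)
where Lᵢ(x) = Π_{j≠i} (x - xⱼ)/(xᵢ - xⱼ)

L_0(6.7) = (6.7 - 5)/(4 - 5) × (6.7 - 6)/(4 - 6) × (6.7 - 7)/(4 - 7) = 0.059500
L_1(6.7) = (6.7 - 4)/(5 - 4) × (6.7 - 6)/(5 - 6) × (6.7 - 7)/(5 - 7) = -0.283500
L_2(6.7) = (6.7 - 4)/(6 - 4) × (6.7 - 5)/(6 - 5) × (6.7 - 7)/(6 - 7) = 0.688500
L_3(6.7) = (6.7 - 4)/(7 - 4) × (6.7 - 5)/(7 - 5) × (6.7 - 6)/(7 - 6) = 0.535500

P(6.7) = 0×L_0(6.7) + 3×L_1(6.7) + 10×L_2(6.7) + 5×L_3(6.7)
P(6.7) = 8.712000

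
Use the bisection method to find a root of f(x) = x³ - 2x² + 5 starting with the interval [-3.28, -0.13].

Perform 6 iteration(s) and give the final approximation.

f(x) = x³ - 2x² + 5
Initial interval: [-3.28, -0.13]

Iteration 1:
  c_1 = (-3.280000 + (-0.130000))/2 = -1.705000
  f(c_1) = f(-1.705000) = -5.770528
  f(a) × f(c) ≥ 0, new interval: [-1.705000, -0.130000]
Iteration 2:
  c_2 = (-1.705000 + (-0.130000))/2 = -0.917500
  f(c_2) = f(-0.917500) = 2.544030
  f(a) × f(c) < 0, new interval: [-1.705000, -0.917500]
Iteration 3:
  c_3 = (-1.705000 + (-0.917500))/2 = -1.311250
  f(c_3) = f(-1.311250) = -0.693286
  f(a) × f(c) ≥ 0, new interval: [-1.311250, -0.917500]
Iteration 4:
  c_4 = (-1.311250 + (-0.917500))/2 = -1.114375
  f(c_4) = f(-1.114375) = 1.132471
  f(a) × f(c) < 0, new interval: [-1.311250, -1.114375]
Iteration 5:
  c_5 = (-1.311250 + (-1.114375))/2 = -1.212812
  f(c_5) = f(-1.212812) = 0.274229
  f(a) × f(c) < 0, new interval: [-1.311250, -1.212812]
Iteration 6:
  c_6 = (-1.311250 + (-1.212812))/2 = -1.262031
  f(c_6) = f(-1.262031) = -0.195512
  f(a) × f(c) ≥ 0, new interval: [-1.262031, -1.212812]

After 6 iteration(s), the approximation is c_6 = -1.262031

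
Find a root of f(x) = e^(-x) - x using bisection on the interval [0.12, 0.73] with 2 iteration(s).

f(x) = e^(-x) - x
Initial interval: [0.12, 0.73]

Iteration 1:
  c_1 = (0.120000 + 0.730000)/2 = 0.425000
  f(c_1) = f(0.425000) = 0.228770
  f(a) × f(c) ≥ 0, new interval: [0.425000, 0.730000]
Iteration 2:
  c_2 = (0.425000 + 0.730000)/2 = 0.577500
  f(c_2) = f(0.577500) = -0.016200
  f(a) × f(c) < 0, new interval: [0.425000, 0.577500]

After 2 iteration(s), the approximation is c_2 = 0.577500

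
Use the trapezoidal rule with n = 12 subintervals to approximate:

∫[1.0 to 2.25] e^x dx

f(x) = e^x
a = 1.0, b = 2.25, n = 12
h = (b - a)/n = 0.104167

Trapezoidal rule: (h/2)[f(x₀) + 2f(x₁) + 2f(x₂) + ... + f(xₙ)]

x_0 = 1.0000, f(x_0) = 2.718282, coefficient = 1
x_1 = 1.1042, f(x_1) = 3.016709, coefficient = 2
x_2 = 1.2083, f(x_2) = 3.347900, coefficient = 2
x_3 = 1.3125, f(x_3) = 3.715451, coefficient = 2
x_4 = 1.4167, f(x_4) = 4.123353, coefficient = 2
x_5 = 1.5208, f(x_5) = 4.576037, coefficient = 2
x_6 = 1.6250, f(x_6) = 5.078419, coefficient = 2
x_7 = 1.7292, f(x_7) = 5.635955, coefficient = 2
x_8 = 1.8333, f(x_8) = 6.254701, coefficient = 2
x_9 = 1.9375, f(x_9) = 6.941376, coefficient = 2
x_10 = 2.0417, f(x_10) = 7.703438, coefficient = 2
x_11 = 2.1458, f(x_11) = 8.549163, coefficient = 2
x_12 = 2.2500, f(x_12) = 9.487736, coefficient = 1

I ≈ (0.104167/2) × 130.091021 = 6.775574
Exact value: 6.769454
Error: 0.006120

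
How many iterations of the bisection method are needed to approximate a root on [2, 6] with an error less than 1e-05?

We need (b-a)/2^n ≤ 1e-05
(6 - 2)/2^n ≤ 1e-05
4/2^n ≤ 1e-05
2^n ≥ 400000
n ≥ log₂(400000) = 18.61
n ≥ 19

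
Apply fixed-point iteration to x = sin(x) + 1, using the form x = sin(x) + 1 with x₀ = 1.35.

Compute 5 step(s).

Equation: x = sin(x) + 1
Fixed-point form: x = sin(x) + 1
x₀ = 1.35

x_1 = g(1.350000) = 1.975723
x_2 = g(1.975723) = 1.919131
x_3 = g(1.919131) = 1.939942
x_4 = g(1.939942) = 1.932636
x_5 = g(1.932636) = 1.935247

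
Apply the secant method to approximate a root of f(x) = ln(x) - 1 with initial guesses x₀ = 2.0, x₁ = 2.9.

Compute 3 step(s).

f(x) = ln(x) - 1
x₀ = 2.0, x₁ = 2.9

Secant formula: x_{n+1} = x_n - f(x_n)(x_n - x_{n-1})/(f(x_n) - f(x_{n-1}))

Iteration 1:
  f(2.000000) = -0.306853
  f(2.900000) = 0.064711
  x_2 = 2.900000 - 0.064711×(2.900000 - 2.000000)/(0.064711 - (-0.306853))
       = 2.743258
Iteration 2:
  f(2.900000) = 0.064711
  f(2.743258) = 0.009146
  x_3 = 2.743258 - 0.009146×(2.743258 - 2.900000)/(0.009146 - 0.064711)
       = 2.717457
Iteration 3:
  f(2.743258) = 0.009146
  f(2.717457) = -0.000303
  x_4 = 2.717457 - (-0.000303)×(2.717457 - 2.743258)/(-0.000303 - 0.009146)
       = 2.718286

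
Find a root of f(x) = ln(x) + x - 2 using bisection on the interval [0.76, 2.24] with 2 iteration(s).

f(x) = ln(x) + x - 2
Initial interval: [0.76, 2.24]

Iteration 1:
  c_1 = (0.760000 + 2.240000)/2 = 1.500000
  f(c_1) = f(1.500000) = -0.094535
  f(a) × f(c) ≥ 0, new interval: [1.500000, 2.240000]
Iteration 2:
  c_2 = (1.500000 + 2.240000)/2 = 1.870000
  f(c_2) = f(1.870000) = 0.495938
  f(a) × f(c) < 0, new interval: [1.500000, 1.870000]

After 2 iteration(s), the approximation is c_2 = 1.870000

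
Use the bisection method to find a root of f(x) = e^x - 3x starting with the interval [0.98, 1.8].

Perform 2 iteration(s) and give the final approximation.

f(x) = e^x - 3x
Initial interval: [0.98, 1.8]

Iteration 1:
  c_1 = (0.980000 + 1.800000)/2 = 1.390000
  f(c_1) = f(1.390000) = -0.155150
  f(a) × f(c) ≥ 0, new interval: [1.390000, 1.800000]
Iteration 2:
  c_2 = (1.390000 + 1.800000)/2 = 1.595000
  f(c_2) = f(1.595000) = 0.143329
  f(a) × f(c) < 0, new interval: [1.390000, 1.595000]

After 2 iteration(s), the approximation is c_2 = 1.595000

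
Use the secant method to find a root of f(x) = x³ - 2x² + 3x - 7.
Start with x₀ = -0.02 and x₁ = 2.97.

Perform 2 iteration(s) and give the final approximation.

f(x) = x³ - 2x² + 3x - 7
x₀ = -0.02, x₁ = 2.97

Secant formula: x_{n+1} = x_n - f(x_n)(x_n - x_{n-1})/(f(x_n) - f(x_{n-1}))

Iteration 1:
  f(-0.020000) = -7.060808
  f(2.970000) = 10.466273
  x_2 = 2.970000 - 10.466273×(2.970000 - (-0.020000))/(10.466273 - (-7.060808))
       = 1.184525
Iteration 2:
  f(2.970000) = 10.466273
  f(1.184525) = -4.590616
  x_3 = 1.184525 - (-4.590616)×(1.184525 - 2.970000)/(-4.590616 - 10.466273)
       = 1.728889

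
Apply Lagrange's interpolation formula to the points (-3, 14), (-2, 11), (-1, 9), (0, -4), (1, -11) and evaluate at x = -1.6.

Lagrange interpolation formula:
P(x) = Σ yᵢ × Lᵢ(x)
where Lᵢ(x) = Π_{j≠i} (x - xⱼ)/(xᵢ - xⱼ)

L_0(-1.6) = (-1.6 - (-2))/(-3 - (-2)) × (-1.6 - (-1))/(-3 - (-1)) × (-1.6 - 0)/(-3 - 0) × (-1.6 - 1)/(-3 - 1) = -0.041600
L_1(-1.6) = (-1.6 - (-3))/(-2 - (-3)) × (-1.6 - (-1))/(-2 - (-1)) × (-1.6 - 0)/(-2 - 0) × (-1.6 - 1)/(-2 - 1) = 0.582400
L_2(-1.6) = (-1.6 - (-3))/(-1 - (-3)) × (-1.6 - (-2))/(-1 - (-2)) × (-1.6 - 0)/(-1 - 0) × (-1.6 - 1)/(-1 - 1) = 0.582400
L_3(-1.6) = (-1.6 - (-3))/(0 - (-3)) × (-1.6 - (-2))/(0 - (-2)) × (-1.6 - (-1))/(0 - (-1)) × (-1.6 - 1)/(0 - 1) = -0.145600
L_4(-1.6) = (-1.6 - (-3))/(1 - (-3)) × (-1.6 - (-2))/(1 - (-2)) × (-1.6 - (-1))/(1 - (-1)) × (-1.6 - 0)/(1 - 0) = 0.022400

P(-1.6) = 14×L_0(-1.6) + 11×L_1(-1.6) + 9×L_2(-1.6) + (-4)×L_3(-1.6) + (-11)×L_4(-1.6)
P(-1.6) = 11.401600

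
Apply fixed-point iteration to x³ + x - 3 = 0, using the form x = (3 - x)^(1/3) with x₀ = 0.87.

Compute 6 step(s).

Equation: x³ + x - 3 = 0
Fixed-point form: x = (3 - x)^(1/3)
x₀ = 0.87

x_1 = g(0.870000) = 1.286648
x_2 = g(1.286648) = 1.196600
x_3 = g(1.196600) = 1.217206
x_4 = g(1.217206) = 1.212552
x_5 = g(1.212552) = 1.213606
x_6 = g(1.213606) = 1.213368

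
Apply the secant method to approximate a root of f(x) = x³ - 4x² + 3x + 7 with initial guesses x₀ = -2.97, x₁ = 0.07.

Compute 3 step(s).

f(x) = x³ - 4x² + 3x + 7
x₀ = -2.97, x₁ = 0.07

Secant formula: x_{n+1} = x_n - f(x_n)(x_n - x_{n-1})/(f(x_n) - f(x_{n-1}))

Iteration 1:
  f(-2.970000) = -63.391673
  f(0.070000) = 7.190743
  x_2 = 0.070000 - 7.190743×(0.070000 - (-2.970000))/(7.190743 - (-63.391673))
       = -0.239707
Iteration 2:
  f(0.070000) = 7.190743
  f(-0.239707) = 6.037268
  x_3 = -0.239707 - 6.037268×(-0.239707 - 0.070000)/(6.037268 - 7.190743)
       = -1.860708
Iteration 3:
  f(-0.239707) = 6.037268
  f(-1.860708) = -18.873267
  x_4 = -1.860708 - (-18.873267)×(-1.860708 - (-0.239707))/(-18.873267 - 6.037268)
       = -0.632570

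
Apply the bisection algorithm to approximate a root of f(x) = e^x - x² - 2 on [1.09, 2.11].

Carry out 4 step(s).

f(x) = e^x - x² - 2
Initial interval: [1.09, 2.11]

Iteration 1:
  c_1 = (1.090000 + 2.110000)/2 = 1.600000
  f(c_1) = f(1.600000) = 0.393032
  f(a) × f(c) < 0, new interval: [1.090000, 1.600000]
Iteration 2:
  c_2 = (1.090000 + 1.600000)/2 = 1.345000
  f(c_2) = f(1.345000) = 0.029162
  f(a) × f(c) < 0, new interval: [1.090000, 1.345000]
Iteration 3:
  c_3 = (1.090000 + 1.345000)/2 = 1.217500
  f(c_3) = f(1.217500) = -0.103576
  f(a) × f(c) ≥ 0, new interval: [1.217500, 1.345000]
Iteration 4:
  c_4 = (1.217500 + 1.345000)/2 = 1.281250
  f(c_4) = f(1.281250) = -0.040463
  f(a) × f(c) ≥ 0, new interval: [1.281250, 1.345000]

After 4 iteration(s), the approximation is c_4 = 1.281250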